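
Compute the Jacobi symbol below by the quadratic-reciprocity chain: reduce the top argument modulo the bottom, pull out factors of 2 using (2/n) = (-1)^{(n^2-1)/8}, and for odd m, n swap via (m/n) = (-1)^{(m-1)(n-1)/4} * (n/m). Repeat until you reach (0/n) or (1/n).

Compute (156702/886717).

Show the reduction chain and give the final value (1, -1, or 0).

factor out 2^1: 156702 = 2^1·78351; with 886717 mod 8 = 5, (2/886717) = -1; sign now -1; continue with (78351/886717)
flip (78351/886717) -> (886717/78351): both odd, 78351 mod 4 = 3, 886717 mod 4 = 1, so the flip contributes +1; sign now -1
(886717/78351): 886717 mod 78351 = 24856, so (886717/78351) = (24856/78351)
factor out 2^3: 24856 = 2^3·3107; with 78351 mod 8 = 7, (2/78351) = +1; sign now -1; continue with (3107/78351)
flip (3107/78351) -> (78351/3107): both odd, 3107 mod 4 = 3, 78351 mod 4 = 3, so the flip contributes -1; sign now +1
(78351/3107): 78351 mod 3107 = 676, so (78351/3107) = (676/3107)
factor out 2^2: 676 = 2^2·169; with 3107 mod 8 = 3, (2/3107) = -1; sign now +1; continue with (169/3107)
flip (169/3107) -> (3107/169): both odd, 169 mod 4 = 1, 3107 mod 4 = 3, so the flip contributes +1; sign now +1
(3107/169): 3107 mod 169 = 65, so (3107/169) = (65/169)
flip (65/169) -> (169/65): both odd, 65 mod 4 = 1, 169 mod 4 = 1, so the flip contributes +1; sign now +1
(169/65): 169 mod 65 = 39, so (169/65) = (39/65)
flip (39/65) -> (65/39): both odd, 39 mod 4 = 3, 65 mod 4 = 1, so the flip contributes +1; sign now +1
(65/39): 65 mod 39 = 26, so (65/39) = (26/39)
factor out 2^1: 26 = 2^1·13; with 39 mod 8 = 7, (2/39) = +1; sign now +1; continue with (13/39)
flip (13/39) -> (39/13): both odd, 13 mod 4 = 1, 39 mod 4 = 3, so the flip contributes +1; sign now +1
(39/13): 39 mod 13 = 0, so (39/13) = (0/13)
reached (0/13); gcd(a, n) > 1, so (0/13) = 0 and the symbol is 0

0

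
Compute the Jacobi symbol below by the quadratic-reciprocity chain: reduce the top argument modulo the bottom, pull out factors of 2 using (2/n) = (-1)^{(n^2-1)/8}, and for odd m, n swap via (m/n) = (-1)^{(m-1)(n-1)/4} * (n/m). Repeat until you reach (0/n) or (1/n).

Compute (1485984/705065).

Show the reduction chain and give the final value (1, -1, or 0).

0

(1485984/705065) = (75854/705065)   [reduce mod 705065]
75854 = 2^1·37927; (2/705065) = +1 since 705065 mod 8 = 1, so (75854/705065) = (+1)^1·(37927/705065); sign now +1
reciprocity: (37927/705065) = +1·(705065/37927) since 37927 mod 4 = 3, 705065 mod 4 = 1; sign now +1
(705065/37927) = (22379/37927)   [reduce mod 37927]
reciprocity: (22379/37927) = -1·(37927/22379) since 22379 mod 4 = 3, 37927 mod 4 = 3; sign now -1
(37927/22379) = (15548/22379)   [reduce mod 22379]
15548 = 2^2·3887; (2/22379) = -1 since 22379 mod 8 = 3, so (15548/22379) = (-1)^2·(3887/22379); sign now -1
reciprocity: (3887/22379) = -1·(22379/3887) since 3887 mod 4 = 3, 22379 mod 4 = 3; sign now +1
(22379/3887) = (2944/3887)   [reduce mod 3887]
2944 = 2^7·23; (2/3887) = +1 since 3887 mod 8 = 7, so (2944/3887) = (+1)^7·(23/3887); sign now +1
reciprocity: (23/3887) = -1·(3887/23) since 23 mod 4 = 3, 3887 mod 4 = 3; sign now -1
(3887/23) = (0/23)   [reduce mod 23]
(0/23) = 0   [gcd(a, n) > 1]; final value = 0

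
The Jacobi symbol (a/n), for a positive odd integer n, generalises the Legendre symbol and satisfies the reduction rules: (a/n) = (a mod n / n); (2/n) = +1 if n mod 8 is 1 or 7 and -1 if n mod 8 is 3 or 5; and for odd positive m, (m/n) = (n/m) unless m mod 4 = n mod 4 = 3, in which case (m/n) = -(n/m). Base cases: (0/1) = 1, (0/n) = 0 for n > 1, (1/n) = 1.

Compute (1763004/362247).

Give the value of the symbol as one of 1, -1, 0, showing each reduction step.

0

(1763004/362247) = (314016/362247)   [reduce mod 362247]
314016 = 2^5·9813; (2/362247) = +1 since 362247 mod 8 = 7, so (314016/362247) = (+1)^5·(9813/362247); sign now +1
reciprocity: (9813/362247) = +1·(362247/9813) since 9813 mod 4 = 1, 362247 mod 4 = 3; sign now +1
(362247/9813) = (8979/9813)   [reduce mod 9813]
reciprocity: (8979/9813) = +1·(9813/8979) since 8979 mod 4 = 3, 9813 mod 4 = 1; sign now +1
(9813/8979) = (834/8979)   [reduce mod 8979]
834 = 2^1·417; (2/8979) = -1 since 8979 mod 8 = 3, so (834/8979) = (-1)^1·(417/8979); sign now -1
reciprocity: (417/8979) = +1·(8979/417) since 417 mod 4 = 1, 8979 mod 4 = 3; sign now -1
(8979/417) = (222/417)   [reduce mod 417]
222 = 2^1·111; (2/417) = +1 since 417 mod 8 = 1, so (222/417) = (+1)^1·(111/417); sign now -1
reciprocity: (111/417) = +1·(417/111) since 111 mod 4 = 3, 417 mod 4 = 1; sign now -1
(417/111) = (84/111)   [reduce mod 111]
84 = 2^2·21; (2/111) = +1 since 111 mod 8 = 7, so (84/111) = (+1)^2·(21/111); sign now -1
reciprocity: (21/111) = +1·(111/21) since 21 mod 4 = 1, 111 mod 4 = 3; sign now -1
(111/21) = (6/21)   [reduce mod 21]
6 = 2^1·3; (2/21) = -1 since 21 mod 8 = 5, so (6/21) = (-1)^1·(3/21); sign now +1
reciprocity: (3/21) = +1·(21/3) since 3 mod 4 = 3, 21 mod 4 = 1; sign now +1
(21/3) = (0/3)   [reduce mod 3]
(0/3) = 0   [gcd(a, n) > 1]; final value = 0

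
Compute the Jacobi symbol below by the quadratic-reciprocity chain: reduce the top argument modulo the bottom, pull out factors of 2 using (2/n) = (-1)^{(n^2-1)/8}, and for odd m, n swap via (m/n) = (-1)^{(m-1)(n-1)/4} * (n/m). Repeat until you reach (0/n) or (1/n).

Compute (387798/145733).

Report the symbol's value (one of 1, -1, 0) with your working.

(387798/145733) = (96332/145733)   [reduce mod 145733]
96332 = 2^2·24083; (2/145733) = -1 since 145733 mod 8 = 5, so (96332/145733) = (-1)^2·(24083/145733); sign now +1
reciprocity: (24083/145733) = +1·(145733/24083) since 24083 mod 4 = 3, 145733 mod 4 = 1; sign now +1
(145733/24083) = (1235/24083)   [reduce mod 24083]
reciprocity: (1235/24083) = -1·(24083/1235) since 1235 mod 4 = 3, 24083 mod 4 = 3; sign now -1
(24083/1235) = (618/1235)   [reduce mod 1235]
618 = 2^1·309; (2/1235) = -1 since 1235 mod 8 = 3, so (618/1235) = (-1)^1·(309/1235); sign now +1
reciprocity: (309/1235) = +1·(1235/309) since 309 mod 4 = 1, 1235 mod 4 = 3; sign now +1
(1235/309) = (308/309)   [reduce mod 309]
308 = 2^2·77; (2/309) = -1 since 309 mod 8 = 5, so (308/309) = (-1)^2·(77/309); sign now +1
reciprocity: (77/309) = +1·(309/77) since 77 mod 4 = 1, 309 mod 4 = 1; sign now +1
(309/77) = (1/77)   [reduce mod 77]
(1/77) = 1; final value = sign = +1

1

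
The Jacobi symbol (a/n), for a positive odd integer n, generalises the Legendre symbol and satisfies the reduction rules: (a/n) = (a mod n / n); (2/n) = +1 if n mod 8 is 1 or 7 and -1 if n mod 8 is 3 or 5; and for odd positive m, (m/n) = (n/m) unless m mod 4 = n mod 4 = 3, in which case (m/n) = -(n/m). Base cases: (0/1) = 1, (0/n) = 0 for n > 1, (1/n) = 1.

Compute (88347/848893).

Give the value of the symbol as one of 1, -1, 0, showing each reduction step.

1

reciprocity: (88347/848893) = +1·(848893/88347) since 88347 mod 4 = 3, 848893 mod 4 = 1; sign now +1
(848893/88347) = (53770/88347)   [reduce mod 88347]
53770 = 2^1·26885; (2/88347) = -1 since 88347 mod 8 = 3, so (53770/88347) = (-1)^1·(26885/88347); sign now -1
reciprocity: (26885/88347) = +1·(88347/26885) since 26885 mod 4 = 1, 88347 mod 4 = 3; sign now -1
(88347/26885) = (7692/26885)   [reduce mod 26885]
7692 = 2^2·1923; (2/26885) = -1 since 26885 mod 8 = 5, so (7692/26885) = (-1)^2·(1923/26885); sign now -1
reciprocity: (1923/26885) = +1·(26885/1923) since 1923 mod 4 = 3, 26885 mod 4 = 1; sign now -1
(26885/1923) = (1886/1923)   [reduce mod 1923]
1886 = 2^1·943; (2/1923) = -1 since 1923 mod 8 = 3, so (1886/1923) = (-1)^1·(943/1923); sign now +1
reciprocity: (943/1923) = -1·(1923/943) since 943 mod 4 = 3, 1923 mod 4 = 3; sign now -1
(1923/943) = (37/943)   [reduce mod 943]
reciprocity: (37/943) = +1·(943/37) since 37 mod 4 = 1, 943 mod 4 = 3; sign now -1
(943/37) = (18/37)   [reduce mod 37]
18 = 2^1·9; (2/37) = -1 since 37 mod 8 = 5, so (18/37) = (-1)^1·(9/37); sign now +1
reciprocity: (9/37) = +1·(37/9) since 9 mod 4 = 1, 37 mod 4 = 1; sign now +1
(37/9) = (1/9)   [reduce mod 9]
(1/9) = 1; final value = sign = +1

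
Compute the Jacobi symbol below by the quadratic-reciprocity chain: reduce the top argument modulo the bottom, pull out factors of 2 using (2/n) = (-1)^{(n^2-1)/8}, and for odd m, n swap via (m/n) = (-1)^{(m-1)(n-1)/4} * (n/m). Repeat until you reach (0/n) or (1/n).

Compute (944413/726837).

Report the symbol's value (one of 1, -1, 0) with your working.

(944413/726837) = (217576/726837)   [reduce mod 726837]
217576 = 2^3·27197; (2/726837) = -1 since 726837 mod 8 = 5, so (217576/726837) = (-1)^3·(27197/726837); sign now -1
reciprocity: (27197/726837) = +1·(726837/27197) since 27197 mod 4 = 1, 726837 mod 4 = 1; sign now -1
(726837/27197) = (19715/27197)   [reduce mod 27197]
reciprocity: (19715/27197) = +1·(27197/19715) since 19715 mod 4 = 3, 27197 mod 4 = 1; sign now -1
(27197/19715) = (7482/19715)   [reduce mod 19715]
7482 = 2^1·3741; (2/19715) = -1 since 19715 mod 8 = 3, so (7482/19715) = (-1)^1·(3741/19715); sign now +1
reciprocity: (3741/19715) = +1·(19715/3741) since 3741 mod 4 = 1, 19715 mod 4 = 3; sign now +1
(19715/3741) = (1010/3741)   [reduce mod 3741]
1010 = 2^1·505; (2/3741) = -1 since 3741 mod 8 = 5, so (1010/3741) = (-1)^1·(505/3741); sign now -1
reciprocity: (505/3741) = +1·(3741/505) since 505 mod 4 = 1, 3741 mod 4 = 1; sign now -1
(3741/505) = (206/505)   [reduce mod 505]
206 = 2^1·103; (2/505) = +1 since 505 mod 8 = 1, so (206/505) = (+1)^1·(103/505); sign now -1
reciprocity: (103/505) = +1·(505/103) since 103 mod 4 = 3, 505 mod 4 = 1; sign now -1
(505/103) = (93/103)   [reduce mod 103]
reciprocity: (93/103) = +1·(103/93) since 93 mod 4 = 1, 103 mod 4 = 3; sign now -1
(103/93) = (10/93)   [reduce mod 93]
10 = 2^1·5; (2/93) = -1 since 93 mod 8 = 5, so (10/93) = (-1)^1·(5/93); sign now +1
reciprocity: (5/93) = +1·(93/5) since 5 mod 4 = 1, 93 mod 4 = 1; sign now +1
(93/5) = (3/5)   [reduce mod 5]
reciprocity: (3/5) = +1·(5/3) since 3 mod 4 = 3, 5 mod 4 = 1; sign now +1
(5/3) = (2/3)   [reduce mod 3]
2 = 2^1·1; (2/3) = -1 since 3 mod 8 = 3, so (2/3) = (-1)^1·(1/3); sign now -1
(1/3) = 1; final value = sign = -1

-1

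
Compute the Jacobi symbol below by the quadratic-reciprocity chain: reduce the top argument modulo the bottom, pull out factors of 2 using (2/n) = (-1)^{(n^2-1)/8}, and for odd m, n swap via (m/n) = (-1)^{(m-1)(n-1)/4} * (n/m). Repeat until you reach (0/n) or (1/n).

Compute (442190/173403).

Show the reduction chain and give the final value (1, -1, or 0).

(442190/173403): 442190 mod 173403 = 95384, so (442190/173403) = (95384/173403)
factor out 2^3: 95384 = 2^3·11923; with 173403 mod 8 = 3, (2/173403) = -1; sign now -1; continue with (11923/173403)
flip (11923/173403) -> (173403/11923): both odd, 11923 mod 4 = 3, 173403 mod 4 = 3, so the flip contributes -1; sign now +1
(173403/11923): 173403 mod 11923 = 6481, so (173403/11923) = (6481/11923)
flip (6481/11923) -> (11923/6481): both odd, 6481 mod 4 = 1, 11923 mod 4 = 3, so the flip contributes +1; sign now +1
(11923/6481): 11923 mod 6481 = 5442, so (11923/6481) = (5442/6481)
factor out 2^1: 5442 = 2^1·2721; with 6481 mod 8 = 1, (2/6481) = +1; sign now +1; continue with (2721/6481)
flip (2721/6481) -> (6481/2721): both odd, 2721 mod 4 = 1, 6481 mod 4 = 1, so the flip contributes +1; sign now +1
(6481/2721): 6481 mod 2721 = 1039, so (6481/2721) = (1039/2721)
flip (1039/2721) -> (2721/1039): both odd, 1039 mod 4 = 3, 2721 mod 4 = 1, so the flip contributes +1; sign now +1
(2721/1039): 2721 mod 1039 = 643, so (2721/1039) = (643/1039)
flip (643/1039) -> (1039/643): both odd, 643 mod 4 = 3, 1039 mod 4 = 3, so the flip contributes -1; sign now -1
(1039/643): 1039 mod 643 = 396, so (1039/643) = (396/643)
factor out 2^2: 396 = 2^2·99; with 643 mod 8 = 3, (2/643) = -1; sign now -1; continue with (99/643)
flip (99/643) -> (643/99): both odd, 99 mod 4 = 3, 643 mod 4 = 3, so the flip contributes -1; sign now +1
(643/99): 643 mod 99 = 49, so (643/99) = (49/99)
flip (49/99) -> (99/49): both odd, 49 mod 4 = 1, 99 mod 4 = 3, so the flip contributes +1; sign now +1
(99/49): 99 mod 49 = 1, so (99/49) = (1/49)
reached (1/49) = 1, so the symbol is +1

1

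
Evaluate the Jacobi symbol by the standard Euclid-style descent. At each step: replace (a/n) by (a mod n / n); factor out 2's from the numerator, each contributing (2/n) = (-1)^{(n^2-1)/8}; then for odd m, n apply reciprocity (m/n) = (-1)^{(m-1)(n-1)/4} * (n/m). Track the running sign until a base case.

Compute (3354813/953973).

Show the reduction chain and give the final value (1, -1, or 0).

0

(3354813/953973): 3354813 mod 953973 = 492894, so (3354813/953973) = (492894/953973)
factor out 2^1: 492894 = 2^1·246447; with 953973 mod 8 = 5, (2/953973) = -1; sign now -1; continue with (246447/953973)
flip (246447/953973) -> (953973/246447): both odd, 246447 mod 4 = 3, 953973 mod 4 = 1, so the flip contributes +1; sign now -1
(953973/246447): 953973 mod 246447 = 214632, so (953973/246447) = (214632/246447)
factor out 2^3: 214632 = 2^3·26829; with 246447 mod 8 = 7, (2/246447) = +1; sign now -1; continue with (26829/246447)
flip (26829/246447) -> (246447/26829): both odd, 26829 mod 4 = 1, 246447 mod 4 = 3, so the flip contributes +1; sign now -1
(246447/26829): 246447 mod 26829 = 4986, so (246447/26829) = (4986/26829)
factor out 2^1: 4986 = 2^1·2493; with 26829 mod 8 = 5, (2/26829) = -1; sign now +1; continue with (2493/26829)
flip (2493/26829) -> (26829/2493): both odd, 2493 mod 4 = 1, 26829 mod 4 = 1, so the flip contributes +1; sign now +1
(26829/2493): 26829 mod 2493 = 1899, so (26829/2493) = (1899/2493)
flip (1899/2493) -> (2493/1899): both odd, 1899 mod 4 = 3, 2493 mod 4 = 1, so the flip contributes +1; sign now +1
(2493/1899): 2493 mod 1899 = 594, so (2493/1899) = (594/1899)
factor out 2^1: 594 = 2^1·297; with 1899 mod 8 = 3, (2/1899) = -1; sign now -1; continue with (297/1899)
flip (297/1899) -> (1899/297): both odd, 297 mod 4 = 1, 1899 mod 4 = 3, so the flip contributes +1; sign now -1
(1899/297): 1899 mod 297 = 117, so (1899/297) = (117/297)
flip (117/297) -> (297/117): both odd, 117 mod 4 = 1, 297 mod 4 = 1, so the flip contributes +1; sign now -1
(297/117): 297 mod 117 = 63, so (297/117) = (63/117)
flip (63/117) -> (117/63): both odd, 63 mod 4 = 3, 117 mod 4 = 1, so the flip contributes +1; sign now -1
(117/63): 117 mod 63 = 54, so (117/63) = (54/63)
factor out 2^1: 54 = 2^1·27; with 63 mod 8 = 7, (2/63) = +1; sign now -1; continue with (27/63)
flip (27/63) -> (63/27): both odd, 27 mod 4 = 3, 63 mod 4 = 3, so the flip contributes -1; sign now +1
(63/27): 63 mod 27 = 9, so (63/27) = (9/27)
flip (9/27) -> (27/9): both odd, 9 mod 4 = 1, 27 mod 4 = 3, so the flip contributes +1; sign now +1
(27/9): 27 mod 9 = 0, so (27/9) = (0/9)
reached (0/9); gcd(a, n) > 1, so (0/9) = 0 and the symbol is 0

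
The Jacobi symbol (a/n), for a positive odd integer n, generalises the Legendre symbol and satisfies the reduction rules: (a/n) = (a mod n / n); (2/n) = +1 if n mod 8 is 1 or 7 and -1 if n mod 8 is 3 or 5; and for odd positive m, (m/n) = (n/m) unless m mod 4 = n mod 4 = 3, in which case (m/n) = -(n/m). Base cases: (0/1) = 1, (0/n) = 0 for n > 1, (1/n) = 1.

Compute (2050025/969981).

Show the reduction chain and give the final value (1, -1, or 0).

(2050025/969981): 2050025 mod 969981 = 110063, so (2050025/969981) = (110063/969981)
flip (110063/969981) -> (969981/110063): both odd, 110063 mod 4 = 3, 969981 mod 4 = 1, so the flip contributes +1; sign now +1
(969981/110063): 969981 mod 110063 = 89477, so (969981/110063) = (89477/110063)
flip (89477/110063) -> (110063/89477): both odd, 89477 mod 4 = 1, 110063 mod 4 = 3, so the flip contributes +1; sign now +1
(110063/89477): 110063 mod 89477 = 20586, so (110063/89477) = (20586/89477)
factor out 2^1: 20586 = 2^1·10293; with 89477 mod 8 = 5, (2/89477) = -1; sign now -1; continue with (10293/89477)
flip (10293/89477) -> (89477/10293): both odd, 10293 mod 4 = 1, 89477 mod 4 = 1, so the flip contributes +1; sign now -1
(89477/10293): 89477 mod 10293 = 7133, so (89477/10293) = (7133/10293)
flip (7133/10293) -> (10293/7133): both odd, 7133 mod 4 = 1, 10293 mod 4 = 1, so the flip contributes +1; sign now -1
(10293/7133): 10293 mod 7133 = 3160, so (10293/7133) = (3160/7133)
factor out 2^3: 3160 = 2^3·395; with 7133 mod 8 = 5, (2/7133) = -1; sign now +1; continue with (395/7133)
flip (395/7133) -> (7133/395): both odd, 395 mod 4 = 3, 7133 mod 4 = 1, so the flip contributes +1; sign now +1
(7133/395): 7133 mod 395 = 23, so (7133/395) = (23/395)
flip (23/395) -> (395/23): both odd, 23 mod 4 = 3, 395 mod 4 = 3, so the flip contributes -1; sign now -1
(395/23): 395 mod 23 = 4, so (395/23) = (4/23)
factor out 2^2: 4 = 2^2·1; with 23 mod 8 = 7, (2/23) = +1; sign now -1; continue with (1/23)
reached (1/23) = 1, so the symbol is -1

-1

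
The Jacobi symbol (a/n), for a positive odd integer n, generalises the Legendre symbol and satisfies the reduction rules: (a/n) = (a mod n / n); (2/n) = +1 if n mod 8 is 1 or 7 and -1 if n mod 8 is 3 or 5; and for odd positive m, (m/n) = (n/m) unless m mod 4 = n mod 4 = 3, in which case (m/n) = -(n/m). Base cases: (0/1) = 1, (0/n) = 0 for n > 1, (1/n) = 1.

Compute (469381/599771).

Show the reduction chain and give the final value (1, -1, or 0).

flip (469381/599771) -> (599771/469381): both odd, 469381 mod 4 = 1, 599771 mod 4 = 3, so the flip contributes +1; sign now +1
(599771/469381): 599771 mod 469381 = 130390, so (599771/469381) = (130390/469381)
factor out 2^1: 130390 = 2^1·65195; with 469381 mod 8 = 5, (2/469381) = -1; sign now -1; continue with (65195/469381)
flip (65195/469381) -> (469381/65195): both odd, 65195 mod 4 = 3, 469381 mod 4 = 1, so the flip contributes +1; sign now -1
(469381/65195): 469381 mod 65195 = 13016, so (469381/65195) = (13016/65195)
factor out 2^3: 13016 = 2^3·1627; with 65195 mod 8 = 3, (2/65195) = -1; sign now +1; continue with (1627/65195)
flip (1627/65195) -> (65195/1627): both odd, 1627 mod 4 = 3, 65195 mod 4 = 3, so the flip contributes -1; sign now -1
(65195/1627): 65195 mod 1627 = 115, so (65195/1627) = (115/1627)
flip (115/1627) -> (1627/115): both odd, 115 mod 4 = 3, 1627 mod 4 = 3, so the flip contributes -1; sign now +1
(1627/115): 1627 mod 115 = 17, so (1627/115) = (17/115)
flip (17/115) -> (115/17): both odd, 17 mod 4 = 1, 115 mod 4 = 3, so the flip contributes +1; sign now +1
(115/17): 115 mod 17 = 13, so (115/17) = (13/17)
flip (13/17) -> (17/13): both odd, 13 mod 4 = 1, 17 mod 4 = 1, so the flip contributes +1; sign now +1
(17/13): 17 mod 13 = 4, so (17/13) = (4/13)
factor out 2^2: 4 = 2^2·1; with 13 mod 8 = 5, (2/13) = -1; sign now +1; continue with (1/13)
reached (1/13) = 1, so the symbol is +1

1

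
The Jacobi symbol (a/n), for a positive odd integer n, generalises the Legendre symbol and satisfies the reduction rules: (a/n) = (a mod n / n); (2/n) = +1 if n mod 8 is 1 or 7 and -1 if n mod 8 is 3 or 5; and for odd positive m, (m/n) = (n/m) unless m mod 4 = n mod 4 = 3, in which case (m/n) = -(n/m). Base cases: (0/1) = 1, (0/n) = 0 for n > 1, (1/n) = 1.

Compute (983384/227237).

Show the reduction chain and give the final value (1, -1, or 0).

1

(983384/227237): 983384 mod 227237 = 74436, so (983384/227237) = (74436/227237)
factor out 2^2: 74436 = 2^2·18609; with 227237 mod 8 = 5, (2/227237) = -1; sign now +1; continue with (18609/227237)
flip (18609/227237) -> (227237/18609): both odd, 18609 mod 4 = 1, 227237 mod 4 = 1, so the flip contributes +1; sign now +1
(227237/18609): 227237 mod 18609 = 3929, so (227237/18609) = (3929/18609)
flip (3929/18609) -> (18609/3929): both odd, 3929 mod 4 = 1, 18609 mod 4 = 1, so the flip contributes +1; sign now +1
(18609/3929): 18609 mod 3929 = 2893, so (18609/3929) = (2893/3929)
flip (2893/3929) -> (3929/2893): both odd, 2893 mod 4 = 1, 3929 mod 4 = 1, so the flip contributes +1; sign now +1
(3929/2893): 3929 mod 2893 = 1036, so (3929/2893) = (1036/2893)
factor out 2^2: 1036 = 2^2·259; with 2893 mod 8 = 5, (2/2893) = -1; sign now +1; continue with (259/2893)
flip (259/2893) -> (2893/259): both odd, 259 mod 4 = 3, 2893 mod 4 = 1, so the flip contributes +1; sign now +1
(2893/259): 2893 mod 259 = 44, so (2893/259) = (44/259)
factor out 2^2: 44 = 2^2·11; with 259 mod 8 = 3, (2/259) = -1; sign now +1; continue with (11/259)
flip (11/259) -> (259/11): both odd, 11 mod 4 = 3, 259 mod 4 = 3, so the flip contributes -1; sign now -1
(259/11): 259 mod 11 = 6, so (259/11) = (6/11)
factor out 2^1: 6 = 2^1·3; with 11 mod 8 = 3, (2/11) = -1; sign now +1; continue with (3/11)
flip (3/11) -> (11/3): both odd, 3 mod 4 = 3, 11 mod 4 = 3, so the flip contributes -1; sign now -1
(11/3): 11 mod 3 = 2, so (11/3) = (2/3)
factor out 2^1: 2 = 2^1·1; with 3 mod 8 = 3, (2/3) = -1; sign now +1; continue with (1/3)
reached (1/3) = 1, so the symbol is +1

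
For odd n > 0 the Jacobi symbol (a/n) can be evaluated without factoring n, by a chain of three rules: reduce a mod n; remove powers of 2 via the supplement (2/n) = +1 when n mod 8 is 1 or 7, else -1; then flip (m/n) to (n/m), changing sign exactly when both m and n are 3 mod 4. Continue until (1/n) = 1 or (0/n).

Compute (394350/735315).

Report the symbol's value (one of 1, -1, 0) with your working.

0

394350 = 2^1·197175; (2/735315) = -1 since 735315 mod 8 = 3, so (394350/735315) = (-1)^1·(197175/735315); sign now -1
reciprocity: (197175/735315) = -1·(735315/197175) since 197175 mod 4 = 3, 735315 mod 4 = 3; sign now +1
(735315/197175) = (143790/197175)   [reduce mod 197175]
143790 = 2^1·71895; (2/197175) = +1 since 197175 mod 8 = 7, so (143790/197175) = (+1)^1·(71895/197175); sign now +1
reciprocity: (71895/197175) = -1·(197175/71895) since 71895 mod 4 = 3, 197175 mod 4 = 3; sign now -1
(197175/71895) = (53385/71895)   [reduce mod 71895]
reciprocity: (53385/71895) = +1·(71895/53385) since 53385 mod 4 = 1, 71895 mod 4 = 3; sign now -1
(71895/53385) = (18510/53385)   [reduce mod 53385]
18510 = 2^1·9255; (2/53385) = +1 since 53385 mod 8 = 1, so (18510/53385) = (+1)^1·(9255/53385); sign now -1
reciprocity: (9255/53385) = +1·(53385/9255) since 9255 mod 4 = 3, 53385 mod 4 = 1; sign now -1
(53385/9255) = (7110/9255)   [reduce mod 9255]
7110 = 2^1·3555; (2/9255) = +1 since 9255 mod 8 = 7, so (7110/9255) = (+1)^1·(3555/9255); sign now -1
reciprocity: (3555/9255) = -1·(9255/3555) since 3555 mod 4 = 3, 9255 mod 4 = 3; sign now +1
(9255/3555) = (2145/3555)   [reduce mod 3555]
reciprocity: (2145/3555) = +1·(3555/2145) since 2145 mod 4 = 1, 3555 mod 4 = 3; sign now +1
(3555/2145) = (1410/2145)   [reduce mod 2145]
1410 = 2^1·705; (2/2145) = +1 since 2145 mod 8 = 1, so (1410/2145) = (+1)^1·(705/2145); sign now +1
reciprocity: (705/2145) = +1·(2145/705) since 705 mod 4 = 1, 2145 mod 4 = 1; sign now +1
(2145/705) = (30/705)   [reduce mod 705]
30 = 2^1·15; (2/705) = +1 since 705 mod 8 = 1, so (30/705) = (+1)^1·(15/705); sign now +1
reciprocity: (15/705) = +1·(705/15) since 15 mod 4 = 3, 705 mod 4 = 1; sign now +1
(705/15) = (0/15)   [reduce mod 15]
(0/15) = 0   [gcd(a, n) > 1]; final value = 0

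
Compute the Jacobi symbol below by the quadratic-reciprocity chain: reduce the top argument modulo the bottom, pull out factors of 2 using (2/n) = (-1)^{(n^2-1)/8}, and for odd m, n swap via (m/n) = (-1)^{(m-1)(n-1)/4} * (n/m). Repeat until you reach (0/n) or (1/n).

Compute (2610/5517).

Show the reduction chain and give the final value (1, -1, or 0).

0

2610 = 2^1·1305; (2/5517) = -1 since 5517 mod 8 = 5, so (2610/5517) = (-1)^1·(1305/5517); sign now -1
reciprocity: (1305/5517) = +1·(5517/1305) since 1305 mod 4 = 1, 5517 mod 4 = 1; sign now -1
(5517/1305) = (297/1305)   [reduce mod 1305]
reciprocity: (297/1305) = +1·(1305/297) since 297 mod 4 = 1, 1305 mod 4 = 1; sign now -1
(1305/297) = (117/297)   [reduce mod 297]
reciprocity: (117/297) = +1·(297/117) since 117 mod 4 = 1, 297 mod 4 = 1; sign now -1
(297/117) = (63/117)   [reduce mod 117]
reciprocity: (63/117) = +1·(117/63) since 63 mod 4 = 3, 117 mod 4 = 1; sign now -1
(117/63) = (54/63)   [reduce mod 63]
54 = 2^1·27; (2/63) = +1 since 63 mod 8 = 7, so (54/63) = (+1)^1·(27/63); sign now -1
reciprocity: (27/63) = -1·(63/27) since 27 mod 4 = 3, 63 mod 4 = 3; sign now +1
(63/27) = (9/27)   [reduce mod 27]
reciprocity: (9/27) = +1·(27/9) since 9 mod 4 = 1, 27 mod 4 = 3; sign now +1
(27/9) = (0/9)   [reduce mod 9]
(0/9) = 0   [gcd(a, n) > 1]; final value = 0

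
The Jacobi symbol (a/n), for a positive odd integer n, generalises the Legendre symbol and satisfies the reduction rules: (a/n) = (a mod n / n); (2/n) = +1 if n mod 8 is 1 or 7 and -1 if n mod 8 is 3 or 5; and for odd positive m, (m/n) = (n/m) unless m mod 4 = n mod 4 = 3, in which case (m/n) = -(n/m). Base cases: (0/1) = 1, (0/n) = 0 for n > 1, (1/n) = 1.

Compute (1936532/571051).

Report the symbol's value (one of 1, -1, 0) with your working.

0

(1936532/571051): 1936532 mod 571051 = 223379, so (1936532/571051) = (223379/571051)
flip (223379/571051) -> (571051/223379): both odd, 223379 mod 4 = 3, 571051 mod 4 = 3, so the flip contributes -1; sign now -1
(571051/223379): 571051 mod 223379 = 124293, so (571051/223379) = (124293/223379)
flip (124293/223379) -> (223379/124293): both odd, 124293 mod 4 = 1, 223379 mod 4 = 3, so the flip contributes +1; sign now -1
(223379/124293): 223379 mod 124293 = 99086, so (223379/124293) = (99086/124293)
factor out 2^1: 99086 = 2^1·49543; with 124293 mod 8 = 5, (2/124293) = -1; sign now +1; continue with (49543/124293)
flip (49543/124293) -> (124293/49543): both odd, 49543 mod 4 = 3, 124293 mod 4 = 1, so the flip contributes +1; sign now +1
(124293/49543): 124293 mod 49543 = 25207, so (124293/49543) = (25207/49543)
flip (25207/49543) -> (49543/25207): both odd, 25207 mod 4 = 3, 49543 mod 4 = 3, so the flip contributes -1; sign now -1
(49543/25207): 49543 mod 25207 = 24336, so (49543/25207) = (24336/25207)
factor out 2^4: 24336 = 2^4·1521; with 25207 mod 8 = 7, (2/25207) = +1; sign now -1; continue with (1521/25207)
flip (1521/25207) -> (25207/1521): both odd, 1521 mod 4 = 1, 25207 mod 4 = 3, so the flip contributes +1; sign now -1
(25207/1521): 25207 mod 1521 = 871, so (25207/1521) = (871/1521)
flip (871/1521) -> (1521/871): both odd, 871 mod 4 = 3, 1521 mod 4 = 1, so the flip contributes +1; sign now -1
(1521/871): 1521 mod 871 = 650, so (1521/871) = (650/871)
factor out 2^1: 650 = 2^1·325; with 871 mod 8 = 7, (2/871) = +1; sign now -1; continue with (325/871)
flip (325/871) -> (871/325): both odd, 325 mod 4 = 1, 871 mod 4 = 3, so the flip contributes +1; sign now -1
(871/325): 871 mod 325 = 221, so (871/325) = (221/325)
flip (221/325) -> (325/221): both odd, 221 mod 4 = 1, 325 mod 4 = 1, so the flip contributes +1; sign now -1
(325/221): 325 mod 221 = 104, so (325/221) = (104/221)
factor out 2^3: 104 = 2^3·13; with 221 mod 8 = 5, (2/221) = -1; sign now +1; continue with (13/221)
flip (13/221) -> (221/13): both odd, 13 mod 4 = 1, 221 mod 4 = 1, so the flip contributes +1; sign now +1
(221/13): 221 mod 13 = 0, so (221/13) = (0/13)
reached (0/13); gcd(a, n) > 1, so (0/13) = 0 and the symbol is 0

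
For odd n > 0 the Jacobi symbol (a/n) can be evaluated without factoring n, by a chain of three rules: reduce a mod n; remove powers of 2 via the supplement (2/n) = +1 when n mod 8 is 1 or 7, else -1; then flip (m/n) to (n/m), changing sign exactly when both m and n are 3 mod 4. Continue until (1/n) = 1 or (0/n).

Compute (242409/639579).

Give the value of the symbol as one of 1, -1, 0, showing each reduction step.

0

reciprocity: (242409/639579) = +1·(639579/242409) since 242409 mod 4 = 1, 639579 mod 4 = 3; sign now +1
(639579/242409) = (154761/242409)   [reduce mod 242409]
reciprocity: (154761/242409) = +1·(242409/154761) since 154761 mod 4 = 1, 242409 mod 4 = 1; sign now +1
(242409/154761) = (87648/154761)   [reduce mod 154761]
87648 = 2^5·2739; (2/154761) = +1 since 154761 mod 8 = 1, so (87648/154761) = (+1)^5·(2739/154761); sign now +1
reciprocity: (2739/154761) = +1·(154761/2739) since 2739 mod 4 = 3, 154761 mod 4 = 1; sign now +1
(154761/2739) = (1377/2739)   [reduce mod 2739]
reciprocity: (1377/2739) = +1·(2739/1377) since 1377 mod 4 = 1, 2739 mod 4 = 3; sign now +1
(2739/1377) = (1362/1377)   [reduce mod 1377]
1362 = 2^1·681; (2/1377) = +1 since 1377 mod 8 = 1, so (1362/1377) = (+1)^1·(681/1377); sign now +1
reciprocity: (681/1377) = +1·(1377/681) since 681 mod 4 = 1, 1377 mod 4 = 1; sign now +1
(1377/681) = (15/681)   [reduce mod 681]
reciprocity: (15/681) = +1·(681/15) since 15 mod 4 = 3, 681 mod 4 = 1; sign now +1
(681/15) = (6/15)   [reduce mod 15]
6 = 2^1·3; (2/15) = +1 since 15 mod 8 = 7, so (6/15) = (+1)^1·(3/15); sign now +1
reciprocity: (3/15) = -1·(15/3) since 3 mod 4 = 3, 15 mod 4 = 3; sign now -1
(15/3) = (0/3)   [reduce mod 3]
(0/3) = 0   [gcd(a, n) > 1]; final value = 0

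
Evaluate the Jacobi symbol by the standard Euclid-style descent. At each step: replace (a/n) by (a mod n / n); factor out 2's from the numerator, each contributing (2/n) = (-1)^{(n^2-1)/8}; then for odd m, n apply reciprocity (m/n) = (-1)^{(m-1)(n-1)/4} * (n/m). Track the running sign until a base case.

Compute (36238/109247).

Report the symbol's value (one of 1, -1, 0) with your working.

1

factor out 2^1: 36238 = 2^1·18119; with 109247 mod 8 = 7, (2/109247) = +1; sign now +1; continue with (18119/109247)
flip (18119/109247) -> (109247/18119): both odd, 18119 mod 4 = 3, 109247 mod 4 = 3, so the flip contributes -1; sign now -1
(109247/18119): 109247 mod 18119 = 533, so (109247/18119) = (533/18119)
flip (533/18119) -> (18119/533): both odd, 533 mod 4 = 1, 18119 mod 4 = 3, so the flip contributes +1; sign now -1
(18119/533): 18119 mod 533 = 530, so (18119/533) = (530/533)
factor out 2^1: 530 = 2^1·265; with 533 mod 8 = 5, (2/533) = -1; sign now +1; continue with (265/533)
flip (265/533) -> (533/265): both odd, 265 mod 4 = 1, 533 mod 4 = 1, so the flip contributes +1; sign now +1
(533/265): 533 mod 265 = 3, so (533/265) = (3/265)
flip (3/265) -> (265/3): both odd, 3 mod 4 = 3, 265 mod 4 = 1, so the flip contributes +1; sign now +1
(265/3): 265 mod 3 = 1, so (265/3) = (1/3)
reached (1/3) = 1, so the symbol is +1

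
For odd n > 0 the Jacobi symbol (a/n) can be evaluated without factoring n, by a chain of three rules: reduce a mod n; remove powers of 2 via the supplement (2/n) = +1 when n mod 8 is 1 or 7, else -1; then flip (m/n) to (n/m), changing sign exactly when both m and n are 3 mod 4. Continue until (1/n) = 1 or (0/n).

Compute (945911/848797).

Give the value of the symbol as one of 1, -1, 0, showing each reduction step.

(945911/848797): 945911 mod 848797 = 97114, so (945911/848797) = (97114/848797)
factor out 2^1: 97114 = 2^1·48557; with 848797 mod 8 = 5, (2/848797) = -1; sign now -1; continue with (48557/848797)
flip (48557/848797) -> (848797/48557): both odd, 48557 mod 4 = 1, 848797 mod 4 = 1, so the flip contributes +1; sign now -1
(848797/48557): 848797 mod 48557 = 23328, so (848797/48557) = (23328/48557)
factor out 2^5: 23328 = 2^5·729; with 48557 mod 8 = 5, (2/48557) = -1; sign now +1; continue with (729/48557)
flip (729/48557) -> (48557/729): both odd, 729 mod 4 = 1, 48557 mod 4 = 1, so the flip contributes +1; sign now +1
(48557/729): 48557 mod 729 = 443, so (48557/729) = (443/729)
flip (443/729) -> (729/443): both odd, 443 mod 4 = 3, 729 mod 4 = 1, so the flip contributes +1; sign now +1
(729/443): 729 mod 443 = 286, so (729/443) = (286/443)
factor out 2^1: 286 = 2^1·143; with 443 mod 8 = 3, (2/443) = -1; sign now -1; continue with (143/443)
flip (143/443) -> (443/143): both odd, 143 mod 4 = 3, 443 mod 4 = 3, so the flip contributes -1; sign now +1
(443/143): 443 mod 143 = 14, so (443/143) = (14/143)
factor out 2^1: 14 = 2^1·7; with 143 mod 8 = 7, (2/143) = +1; sign now +1; continue with (7/143)
flip (7/143) -> (143/7): both odd, 7 mod 4 = 3, 143 mod 4 = 3, so the flip contributes -1; sign now -1
(143/7): 143 mod 7 = 3, so (143/7) = (3/7)
flip (3/7) -> (7/3): both odd, 3 mod 4 = 3, 7 mod 4 = 3, so the flip contributes -1; sign now +1
(7/3): 7 mod 3 = 1, so (7/3) = (1/3)
reached (1/3) = 1, so the symbol is +1

1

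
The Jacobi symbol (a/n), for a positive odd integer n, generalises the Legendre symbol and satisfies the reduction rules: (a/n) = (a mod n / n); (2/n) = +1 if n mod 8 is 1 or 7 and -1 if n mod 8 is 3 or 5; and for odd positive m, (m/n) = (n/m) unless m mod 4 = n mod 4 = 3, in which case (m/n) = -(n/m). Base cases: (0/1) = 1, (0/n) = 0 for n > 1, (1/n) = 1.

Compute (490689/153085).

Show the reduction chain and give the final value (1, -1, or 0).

-1

(490689/153085): 490689 mod 153085 = 31434, so (490689/153085) = (31434/153085)
factor out 2^1: 31434 = 2^1·15717; with 153085 mod 8 = 5, (2/153085) = -1; sign now -1; continue with (15717/153085)
flip (15717/153085) -> (153085/15717): both odd, 15717 mod 4 = 1, 153085 mod 4 = 1, so the flip contributes +1; sign now -1
(153085/15717): 153085 mod 15717 = 11632, so (153085/15717) = (11632/15717)
factor out 2^4: 11632 = 2^4·727; with 15717 mod 8 = 5, (2/15717) = -1; sign now -1; continue with (727/15717)
flip (727/15717) -> (15717/727): both odd, 727 mod 4 = 3, 15717 mod 4 = 1, so the flip contributes +1; sign now -1
(15717/727): 15717 mod 727 = 450, so (15717/727) = (450/727)
factor out 2^1: 450 = 2^1·225; with 727 mod 8 = 7, (2/727) = +1; sign now -1; continue with (225/727)
flip (225/727) -> (727/225): both odd, 225 mod 4 = 1, 727 mod 4 = 3, so the flip contributes +1; sign now -1
(727/225): 727 mod 225 = 52, so (727/225) = (52/225)
factor out 2^2: 52 = 2^2·13; with 225 mod 8 = 1, (2/225) = +1; sign now -1; continue with (13/225)
flip (13/225) -> (225/13): both odd, 13 mod 4 = 1, 225 mod 4 = 1, so the flip contributes +1; sign now -1
(225/13): 225 mod 13 = 4, so (225/13) = (4/13)
factor out 2^2: 4 = 2^2·1; with 13 mod 8 = 5, (2/13) = -1; sign now -1; continue with (1/13)
reached (1/13) = 1, so the symbol is -1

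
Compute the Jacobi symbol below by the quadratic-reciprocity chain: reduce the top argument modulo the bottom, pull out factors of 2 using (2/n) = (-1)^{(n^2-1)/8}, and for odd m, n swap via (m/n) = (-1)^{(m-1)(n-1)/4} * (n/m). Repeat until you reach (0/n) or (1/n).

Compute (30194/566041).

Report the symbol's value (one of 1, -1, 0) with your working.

30194 = 2^1·15097; (2/566041) = +1 since 566041 mod 8 = 1, so (30194/566041) = (+1)^1·(15097/566041); sign now +1
reciprocity: (15097/566041) = +1·(566041/15097) since 15097 mod 4 = 1, 566041 mod 4 = 1; sign now +1
(566041/15097) = (7452/15097)   [reduce mod 15097]
7452 = 2^2·1863; (2/15097) = +1 since 15097 mod 8 = 1, so (7452/15097) = (+1)^2·(1863/15097); sign now +1
reciprocity: (1863/15097) = +1·(15097/1863) since 1863 mod 4 = 3, 15097 mod 4 = 1; sign now +1
(15097/1863) = (193/1863)   [reduce mod 1863]
reciprocity: (193/1863) = +1·(1863/193) since 193 mod 4 = 1, 1863 mod 4 = 3; sign now +1
(1863/193) = (126/193)   [reduce mod 193]
126 = 2^1·63; (2/193) = +1 since 193 mod 8 = 1, so (126/193) = (+1)^1·(63/193); sign now +1
reciprocity: (63/193) = +1·(193/63) since 63 mod 4 = 3, 193 mod 4 = 1; sign now +1
(193/63) = (4/63)   [reduce mod 63]
4 = 2^2·1; (2/63) = +1 since 63 mod 8 = 7, so (4/63) = (+1)^2·(1/63); sign now +1
(1/63) = 1; final value = sign = +1

1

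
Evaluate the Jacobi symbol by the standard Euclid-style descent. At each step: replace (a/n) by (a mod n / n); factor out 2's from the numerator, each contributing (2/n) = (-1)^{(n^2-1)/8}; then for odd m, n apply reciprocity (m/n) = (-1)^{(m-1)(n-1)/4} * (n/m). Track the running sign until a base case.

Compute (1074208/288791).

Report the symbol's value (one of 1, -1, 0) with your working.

(1074208/288791): 1074208 mod 288791 = 207835, so (1074208/288791) = (207835/288791)
flip (207835/288791) -> (288791/207835): both odd, 207835 mod 4 = 3, 288791 mod 4 = 3, so the flip contributes -1; sign now -1
(288791/207835): 288791 mod 207835 = 80956, so (288791/207835) = (80956/207835)
factor out 2^2: 80956 = 2^2·20239; with 207835 mod 8 = 3, (2/207835) = -1; sign now -1; continue with (20239/207835)
flip (20239/207835) -> (207835/20239): both odd, 20239 mod 4 = 3, 207835 mod 4 = 3, so the flip contributes -1; sign now +1
(207835/20239): 207835 mod 20239 = 5445, so (207835/20239) = (5445/20239)
flip (5445/20239) -> (20239/5445): both odd, 5445 mod 4 = 1, 20239 mod 4 = 3, so the flip contributes +1; sign now +1
(20239/5445): 20239 mod 5445 = 3904, so (20239/5445) = (3904/5445)
factor out 2^6: 3904 = 2^6·61; with 5445 mod 8 = 5, (2/5445) = -1; sign now +1; continue with (61/5445)
flip (61/5445) -> (5445/61): both odd, 61 mod 4 = 1, 5445 mod 4 = 1, so the flip contributes +1; sign now +1
(5445/61): 5445 mod 61 = 16, so (5445/61) = (16/61)
factor out 2^4: 16 = 2^4·1; with 61 mod 8 = 5, (2/61) = -1; sign now +1; continue with (1/61)
reached (1/61) = 1, so the symbol is +1

1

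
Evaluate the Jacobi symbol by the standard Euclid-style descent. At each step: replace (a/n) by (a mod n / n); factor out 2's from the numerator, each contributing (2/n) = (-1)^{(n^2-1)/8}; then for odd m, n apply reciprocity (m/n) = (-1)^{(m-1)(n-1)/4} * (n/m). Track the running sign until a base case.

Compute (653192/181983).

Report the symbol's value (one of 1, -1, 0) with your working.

(653192/181983) = (107243/181983)   [reduce mod 181983]
reciprocity: (107243/181983) = -1·(181983/107243) since 107243 mod 4 = 3, 181983 mod 4 = 3; sign now -1
(181983/107243) = (74740/107243)   [reduce mod 107243]
74740 = 2^2·18685; (2/107243) = -1 since 107243 mod 8 = 3, so (74740/107243) = (-1)^2·(18685/107243); sign now -1
reciprocity: (18685/107243) = +1·(107243/18685) since 18685 mod 4 = 1, 107243 mod 4 = 3; sign now -1
(107243/18685) = (13818/18685)   [reduce mod 18685]
13818 = 2^1·6909; (2/18685) = -1 since 18685 mod 8 = 5, so (13818/18685) = (-1)^1·(6909/18685); sign now +1
reciprocity: (6909/18685) = +1·(18685/6909) since 6909 mod 4 = 1, 18685 mod 4 = 1; sign now +1
(18685/6909) = (4867/6909)   [reduce mod 6909]
reciprocity: (4867/6909) = +1·(6909/4867) since 4867 mod 4 = 3, 6909 mod 4 = 1; sign now +1
(6909/4867) = (2042/4867)   [reduce mod 4867]
2042 = 2^1·1021; (2/4867) = -1 since 4867 mod 8 = 3, so (2042/4867) = (-1)^1·(1021/4867); sign now -1
reciprocity: (1021/4867) = +1·(4867/1021) since 1021 mod 4 = 1, 4867 mod 4 = 3; sign now -1
(4867/1021) = (783/1021)   [reduce mod 1021]
reciprocity: (783/1021) = +1·(1021/783) since 783 mod 4 = 3, 1021 mod 4 = 1; sign now -1
(1021/783) = (238/783)   [reduce mod 783]
238 = 2^1·119; (2/783) = +1 since 783 mod 8 = 7, so (238/783) = (+1)^1·(119/783); sign now -1
reciprocity: (119/783) = -1·(783/119) since 119 mod 4 = 3, 783 mod 4 = 3; sign now +1
(783/119) = (69/119)   [reduce mod 119]
reciprocity: (69/119) = +1·(119/69) since 69 mod 4 = 1, 119 mod 4 = 3; sign now +1
(119/69) = (50/69)   [reduce mod 69]
50 = 2^1·25; (2/69) = -1 since 69 mod 8 = 5, so (50/69) = (-1)^1·(25/69); sign now -1
reciprocity: (25/69) = +1·(69/25) since 25 mod 4 = 1, 69 mod 4 = 1; sign now -1
(69/25) = (19/25)   [reduce mod 25]
reciprocity: (19/25) = +1·(25/19) since 19 mod 4 = 3, 25 mod 4 = 1; sign now -1
(25/19) = (6/19)   [reduce mod 19]
6 = 2^1·3; (2/19) = -1 since 19 mod 8 = 3, so (6/19) = (-1)^1·(3/19); sign now +1
reciprocity: (3/19) = -1·(19/3) since 3 mod 4 = 3, 19 mod 4 = 3; sign now -1
(19/3) = (1/3)   [reduce mod 3]
(1/3) = 1; final value = sign = -1

-1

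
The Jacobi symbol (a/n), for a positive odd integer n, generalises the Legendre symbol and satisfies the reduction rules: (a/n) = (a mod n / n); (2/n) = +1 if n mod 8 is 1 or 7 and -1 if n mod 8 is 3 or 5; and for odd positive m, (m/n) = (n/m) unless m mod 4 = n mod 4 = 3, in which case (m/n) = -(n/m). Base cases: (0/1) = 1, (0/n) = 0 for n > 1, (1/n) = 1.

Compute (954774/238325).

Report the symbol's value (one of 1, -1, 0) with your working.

1

(954774/238325): 954774 mod 238325 = 1474, so (954774/238325) = (1474/238325)
factor out 2^1: 1474 = 2^1·737; with 238325 mod 8 = 5, (2/238325) = -1; sign now -1; continue with (737/238325)
flip (737/238325) -> (238325/737): both odd, 737 mod 4 = 1, 238325 mod 4 = 1, so the flip contributes +1; sign now -1
(238325/737): 238325 mod 737 = 274, so (238325/737) = (274/737)
factor out 2^1: 274 = 2^1·137; with 737 mod 8 = 1, (2/737) = +1; sign now -1; continue with (137/737)
flip (137/737) -> (737/137): both odd, 137 mod 4 = 1, 737 mod 4 = 1, so the flip contributes +1; sign now -1
(737/137): 737 mod 137 = 52, so (737/137) = (52/137)
factor out 2^2: 52 = 2^2·13; with 137 mod 8 = 1, (2/137) = +1; sign now -1; continue with (13/137)
flip (13/137) -> (137/13): both odd, 13 mod 4 = 1, 137 mod 4 = 1, so the flip contributes +1; sign now -1
(137/13): 137 mod 13 = 7, so (137/13) = (7/13)
flip (7/13) -> (13/7): both odd, 7 mod 4 = 3, 13 mod 4 = 1, so the flip contributes +1; sign now -1
(13/7): 13 mod 7 = 6, so (13/7) = (6/7)
factor out 2^1: 6 = 2^1·3; with 7 mod 8 = 7, (2/7) = +1; sign now -1; continue with (3/7)
flip (3/7) -> (7/3): both odd, 3 mod 4 = 3, 7 mod 4 = 3, so the flip contributes -1; sign now +1
(7/3): 7 mod 3 = 1, so (7/3) = (1/3)
reached (1/3) = 1, so the symbol is +1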